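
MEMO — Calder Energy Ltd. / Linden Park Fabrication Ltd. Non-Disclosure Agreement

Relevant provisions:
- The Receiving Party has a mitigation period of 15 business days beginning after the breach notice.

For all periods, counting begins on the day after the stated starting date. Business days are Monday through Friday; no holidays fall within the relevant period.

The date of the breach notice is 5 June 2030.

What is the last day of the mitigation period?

The last day of the mitigation period: 15 business days after Wednesday, 5 June 2030, skipping weekends — Jun 6, Jun 7, Jun 10, Jun 11, …, Jun 24, Jun 25, Jun 26 — lands on Wednesday, 26 June 2030.

26 June 2030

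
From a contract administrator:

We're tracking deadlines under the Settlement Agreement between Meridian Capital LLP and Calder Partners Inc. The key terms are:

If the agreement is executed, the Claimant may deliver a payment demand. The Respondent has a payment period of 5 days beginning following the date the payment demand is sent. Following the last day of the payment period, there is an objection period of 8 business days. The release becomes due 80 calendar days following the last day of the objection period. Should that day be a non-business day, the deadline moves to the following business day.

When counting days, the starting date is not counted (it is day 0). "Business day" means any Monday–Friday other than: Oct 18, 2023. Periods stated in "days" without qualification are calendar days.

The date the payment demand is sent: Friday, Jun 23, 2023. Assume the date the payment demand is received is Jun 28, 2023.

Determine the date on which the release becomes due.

Sep 28, 2023

The last day of the payment period: 5 calendar days after Jun 23, 2023 is Jun 28, 2023.
The last day of the objection period: counting 8 business days from Wednesday, Jun 28, 2023 (Jun 29, Jun 30, Jul 3, Jul 4, Jul 5, Jul 6, Jul 7, Jul 10, skipping weekends) reaches Monday, Jul 10, 2023.
The date on which the release becomes due: 80 calendar days after Jul 10, 2023 is Sep 28, 2023. Sep 28, 2023 is a Thursday and is not a listed holiday, so no roll-forward applies.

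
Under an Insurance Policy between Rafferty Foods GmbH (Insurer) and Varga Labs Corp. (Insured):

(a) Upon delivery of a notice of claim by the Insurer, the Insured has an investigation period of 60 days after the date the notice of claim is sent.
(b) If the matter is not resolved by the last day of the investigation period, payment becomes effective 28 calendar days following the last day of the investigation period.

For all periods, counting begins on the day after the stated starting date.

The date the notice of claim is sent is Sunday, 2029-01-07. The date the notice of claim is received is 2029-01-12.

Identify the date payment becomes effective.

Adding 60 calendar days to 2029-01-07 gives 2029-03-08, which is the last day of the investigation period.
The date payment becomes effective: 28 calendar days after 2029-03-08 is 2029-04-05.

2029-04-05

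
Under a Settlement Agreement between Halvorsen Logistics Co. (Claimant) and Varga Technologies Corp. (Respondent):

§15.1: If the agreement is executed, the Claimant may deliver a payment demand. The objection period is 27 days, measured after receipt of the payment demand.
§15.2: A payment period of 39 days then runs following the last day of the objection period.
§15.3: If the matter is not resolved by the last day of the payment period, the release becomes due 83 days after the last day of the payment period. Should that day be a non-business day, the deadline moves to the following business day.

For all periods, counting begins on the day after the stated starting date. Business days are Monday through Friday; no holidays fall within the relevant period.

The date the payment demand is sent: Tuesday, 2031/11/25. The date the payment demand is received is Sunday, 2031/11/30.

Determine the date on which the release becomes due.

The last day of the objection period: 27 calendar days after 2031/11/30 is 2031/12/27.
The last day of the payment period: 2031/12/27 + 39 days = 2032/02/04.
Adding 83 calendar days to 2032/02/04 gives 2032/04/27, which is the date on which the release becomes due. 2032/04/27 is a Tuesday, so no roll-forward applies.

2032/04/27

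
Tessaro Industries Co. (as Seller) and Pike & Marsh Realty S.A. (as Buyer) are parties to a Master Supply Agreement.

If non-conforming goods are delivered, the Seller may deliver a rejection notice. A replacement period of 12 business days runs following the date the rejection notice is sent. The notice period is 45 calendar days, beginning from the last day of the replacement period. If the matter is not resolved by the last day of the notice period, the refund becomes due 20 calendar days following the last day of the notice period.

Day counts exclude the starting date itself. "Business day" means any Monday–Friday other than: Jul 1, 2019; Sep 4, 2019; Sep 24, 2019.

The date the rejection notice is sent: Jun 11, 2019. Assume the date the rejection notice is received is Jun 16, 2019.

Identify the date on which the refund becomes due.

From Tuesday, Jun 11, 2019, 12 business days (Jun 12, Jun 13, Jun 14, Jun 17, …, Jun 25, Jun 26, Jun 27, skipping weekends) brings us to Thursday, Jun 27, 2019, which is the last day of the replacement period.
The last day of the notice period: Jun 27, 2019 + 45 days = Aug 11, 2019.
Adding 20 calendar days to Aug 11, 2019 gives Aug 31, 2019, which is the date on which the refund becomes due.

Aug 31, 2019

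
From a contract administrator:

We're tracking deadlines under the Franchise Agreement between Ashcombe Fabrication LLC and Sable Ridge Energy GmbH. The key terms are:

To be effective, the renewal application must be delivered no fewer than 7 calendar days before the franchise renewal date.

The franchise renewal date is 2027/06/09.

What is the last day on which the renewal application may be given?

2027/06/02

2027/06/09 minus 7 days is 2027/06/02.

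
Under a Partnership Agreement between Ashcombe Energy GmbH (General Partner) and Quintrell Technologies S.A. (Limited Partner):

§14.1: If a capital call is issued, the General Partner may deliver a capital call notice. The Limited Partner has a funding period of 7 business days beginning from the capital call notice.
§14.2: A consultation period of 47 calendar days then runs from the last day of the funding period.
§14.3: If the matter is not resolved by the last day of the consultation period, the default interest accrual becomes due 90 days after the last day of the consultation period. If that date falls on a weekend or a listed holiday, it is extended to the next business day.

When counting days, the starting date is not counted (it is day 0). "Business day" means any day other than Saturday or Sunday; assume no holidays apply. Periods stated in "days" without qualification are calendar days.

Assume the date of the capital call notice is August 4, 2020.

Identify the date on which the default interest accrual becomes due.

The last day of the funding period: counting 7 business days from Tuesday, August 4, 2020 (Aug 5, Aug 6, Aug 7, Aug 10, Aug 11, Aug 12, Aug 13, skipping weekends) reaches Thursday, August 13, 2020.
The last day of the consultation period: August 13, 2020 + 47 days = September 29, 2020.
The date on which the default interest accrual becomes due: September 29, 2020 + 90 days = December 28, 2020. December 28, 2020 is a Monday, so no roll-forward applies.

December 28, 2020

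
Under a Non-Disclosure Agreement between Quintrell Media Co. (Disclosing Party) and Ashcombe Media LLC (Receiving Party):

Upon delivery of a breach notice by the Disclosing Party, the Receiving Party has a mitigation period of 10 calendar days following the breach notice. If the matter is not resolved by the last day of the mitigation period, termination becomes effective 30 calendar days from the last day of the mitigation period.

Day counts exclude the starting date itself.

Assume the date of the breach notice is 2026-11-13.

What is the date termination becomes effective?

The last day of the mitigation period: 2026-11-13 + 10 days = 2026-11-23.
The date termination becomes effective: 30 calendar days after 2026-11-23 is 2026-12-23.

2026-12-23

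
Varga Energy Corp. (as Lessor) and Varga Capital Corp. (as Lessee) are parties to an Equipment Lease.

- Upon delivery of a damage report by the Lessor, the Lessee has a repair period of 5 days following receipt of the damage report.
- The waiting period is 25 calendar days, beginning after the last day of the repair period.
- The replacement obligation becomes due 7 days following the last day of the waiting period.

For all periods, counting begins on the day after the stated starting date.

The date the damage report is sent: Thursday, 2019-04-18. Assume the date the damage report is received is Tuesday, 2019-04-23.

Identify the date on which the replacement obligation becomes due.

2019-05-30

Adding 5 calendar days to 2019-04-23 gives 2019-04-28, which is the last day of the repair period.
The last day of the waiting period: 25 calendar days after 2019-04-28 is 2019-05-23.
Adding 7 calendar days to 2019-05-23 gives 2019-05-30, which is the date on which the replacement obligation becomes due.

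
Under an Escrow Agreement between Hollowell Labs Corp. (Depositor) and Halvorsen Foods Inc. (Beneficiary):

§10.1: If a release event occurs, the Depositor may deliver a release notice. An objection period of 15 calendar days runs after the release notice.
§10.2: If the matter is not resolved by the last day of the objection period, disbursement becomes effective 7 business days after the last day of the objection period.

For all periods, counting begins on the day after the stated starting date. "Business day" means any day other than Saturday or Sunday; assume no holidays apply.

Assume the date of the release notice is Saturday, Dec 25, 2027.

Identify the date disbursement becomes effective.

Adding 15 calendar days to Dec 25, 2027 gives Jan 9, 2028, which is the last day of the objection period.
From Sunday, Jan 9, 2028, 7 business days (Jan 10, Jan 11, Jan 12, Jan 13, Jan 14, Jan 17, Jan 18, skipping weekends) brings us to Tuesday, Jan 18, 2028, which is the date disbursement becomes effective.

Jan 18, 2028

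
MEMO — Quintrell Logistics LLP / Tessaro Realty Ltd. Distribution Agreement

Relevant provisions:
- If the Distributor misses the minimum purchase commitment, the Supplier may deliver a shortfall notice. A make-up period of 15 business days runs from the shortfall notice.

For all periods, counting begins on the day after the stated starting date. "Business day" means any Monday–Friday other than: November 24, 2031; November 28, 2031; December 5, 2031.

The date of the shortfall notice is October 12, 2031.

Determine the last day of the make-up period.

October 31, 2031

The last day of the make-up period: counting 15 business days from Sunday, October 12, 2031 (Oct 13, Oct 14, Oct 15, Oct 16, …, Oct 29, Oct 30, Oct 31, skipping weekends) reaches Friday, October 31, 2031.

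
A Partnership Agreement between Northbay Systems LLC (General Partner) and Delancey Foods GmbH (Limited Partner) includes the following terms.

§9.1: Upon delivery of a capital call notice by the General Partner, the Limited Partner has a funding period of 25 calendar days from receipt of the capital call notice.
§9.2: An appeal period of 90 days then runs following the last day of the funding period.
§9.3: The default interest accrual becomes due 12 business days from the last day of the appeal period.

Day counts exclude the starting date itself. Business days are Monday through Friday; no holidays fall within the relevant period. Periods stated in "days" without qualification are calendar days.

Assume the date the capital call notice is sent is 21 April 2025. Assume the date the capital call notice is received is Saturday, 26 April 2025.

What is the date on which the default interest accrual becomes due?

4 September 2025

The last day of the funding period: 25 calendar days after 26 April 2025 is 21 May 2025.
Adding 90 calendar days to 21 May 2025 gives 19 August 2025, which is the last day of the appeal period.
From Tuesday, 19 August 2025, 12 business days (Aug 20, Aug 21, Aug 22, Aug 25, …, Sep 2, Sep 3, Sep 4, skipping weekends) brings us to Thursday, 4 September 2025, which is the date on which the default interest accrual becomes due.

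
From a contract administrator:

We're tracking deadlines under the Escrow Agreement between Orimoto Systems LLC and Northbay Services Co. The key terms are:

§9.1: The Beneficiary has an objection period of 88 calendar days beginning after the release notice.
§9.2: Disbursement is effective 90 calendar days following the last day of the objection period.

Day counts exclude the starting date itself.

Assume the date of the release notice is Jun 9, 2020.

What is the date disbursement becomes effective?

The last day of the objection period: Jun 9, 2020 + 88 days = Sep 5, 2020.
The date disbursement becomes effective: Sep 5, 2020 + 90 days = Dec 4, 2020.

Dec 4, 2020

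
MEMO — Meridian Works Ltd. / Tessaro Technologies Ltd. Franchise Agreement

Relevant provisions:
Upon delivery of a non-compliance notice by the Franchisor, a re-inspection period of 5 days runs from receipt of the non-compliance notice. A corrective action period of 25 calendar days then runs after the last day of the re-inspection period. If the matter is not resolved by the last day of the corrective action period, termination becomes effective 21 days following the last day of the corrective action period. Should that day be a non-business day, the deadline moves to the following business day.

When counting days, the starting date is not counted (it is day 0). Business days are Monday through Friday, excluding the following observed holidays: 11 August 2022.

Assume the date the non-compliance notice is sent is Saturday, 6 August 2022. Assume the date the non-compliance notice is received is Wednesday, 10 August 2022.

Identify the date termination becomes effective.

The last day of the re-inspection period: 5 calendar days after 10 August 2022 is 15 August 2022.
Adding 25 calendar days to 15 August 2022 gives 9 September 2022, which is the last day of the corrective action period.
Adding 21 calendar days to 9 September 2022 gives 30 September 2022, which is the date termination becomes effective. 30 September 2022 is a Friday and is not a listed holiday, so no roll-forward applies.

30 September 2022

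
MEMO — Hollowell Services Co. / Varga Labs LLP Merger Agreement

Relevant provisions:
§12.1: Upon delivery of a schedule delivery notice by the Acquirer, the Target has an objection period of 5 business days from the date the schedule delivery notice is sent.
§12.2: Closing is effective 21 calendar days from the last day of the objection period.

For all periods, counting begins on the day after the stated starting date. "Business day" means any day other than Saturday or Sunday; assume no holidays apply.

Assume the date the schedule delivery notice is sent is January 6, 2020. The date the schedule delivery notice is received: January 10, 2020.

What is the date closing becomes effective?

The last day of the objection period: counting 5 business days from Monday, January 6, 2020 (Jan 7, Jan 8, Jan 9, Jan 10, Jan 13, skipping weekends) reaches Monday, January 13, 2020.
The date closing becomes effective: 21 calendar days after January 13, 2020 is February 3, 2020.

February 3, 2020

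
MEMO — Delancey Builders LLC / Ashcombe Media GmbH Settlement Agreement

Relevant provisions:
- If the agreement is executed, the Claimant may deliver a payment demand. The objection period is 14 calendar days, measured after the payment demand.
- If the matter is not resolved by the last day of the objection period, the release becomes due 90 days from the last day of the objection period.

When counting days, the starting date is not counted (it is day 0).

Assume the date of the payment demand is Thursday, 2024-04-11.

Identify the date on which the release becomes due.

The last day of the objection period: 2024-04-11 + 14 days = 2024-04-25.
The date on which the release becomes due: 2024-04-25 + 90 days = 2024-07-24.

2024-07-24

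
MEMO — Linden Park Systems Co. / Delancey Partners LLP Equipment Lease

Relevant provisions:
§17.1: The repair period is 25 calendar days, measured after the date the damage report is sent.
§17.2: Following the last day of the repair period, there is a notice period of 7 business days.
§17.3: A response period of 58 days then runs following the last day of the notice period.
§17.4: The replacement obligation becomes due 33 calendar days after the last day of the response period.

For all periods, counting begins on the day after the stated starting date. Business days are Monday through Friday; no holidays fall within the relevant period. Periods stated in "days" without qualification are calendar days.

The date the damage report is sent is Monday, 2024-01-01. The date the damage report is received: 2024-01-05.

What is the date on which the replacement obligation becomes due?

2024-05-07

The last day of the repair period: 25 calendar days after 2024-01-01 is 2024-01-26.
The last day of the notice period: counting 7 business days from Friday, 2024-01-26 (Jan 29, Jan 30, Jan 31, Feb 1, Feb 2, Feb 5, Feb 6, skipping weekends) reaches Tuesday, 2024-02-06.
The last day of the response period: 58 calendar days after 2024-02-06 is 2024-04-04.
Adding 33 calendar days to 2024-04-04 gives 2024-05-07, which is the date on which the replacement obligation becomes due.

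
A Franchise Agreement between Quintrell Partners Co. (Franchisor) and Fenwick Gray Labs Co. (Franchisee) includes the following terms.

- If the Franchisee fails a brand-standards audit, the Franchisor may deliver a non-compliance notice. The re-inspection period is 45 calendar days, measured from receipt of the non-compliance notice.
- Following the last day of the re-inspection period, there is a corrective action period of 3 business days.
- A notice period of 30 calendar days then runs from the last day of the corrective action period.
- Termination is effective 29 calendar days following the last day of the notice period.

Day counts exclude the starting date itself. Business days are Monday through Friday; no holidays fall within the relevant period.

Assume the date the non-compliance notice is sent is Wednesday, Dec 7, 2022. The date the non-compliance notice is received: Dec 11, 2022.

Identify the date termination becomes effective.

Mar 30, 2023

The last day of the re-inspection period: 45 calendar days after Dec 11, 2022 is Jan 25, 2023.
The last day of the corrective action period: 3 business days after Wednesday, Jan 25, 2023, skipping weekends — Jan 26, Jan 27, Jan 30 — lands on Monday, Jan 30, 2023.
The last day of the notice period: 30 calendar days after Jan 30, 2023 is Mar 1, 2023.
The date termination becomes effective: Mar 1, 2023 + 29 days = Mar 30, 2023.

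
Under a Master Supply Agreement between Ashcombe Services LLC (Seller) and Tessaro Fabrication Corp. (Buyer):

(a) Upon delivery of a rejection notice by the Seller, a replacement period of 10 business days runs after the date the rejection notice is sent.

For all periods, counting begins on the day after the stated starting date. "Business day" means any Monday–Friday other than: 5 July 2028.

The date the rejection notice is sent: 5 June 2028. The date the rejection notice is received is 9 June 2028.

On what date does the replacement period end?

From Monday, 5 June 2028, 10 business days (Jun 6, Jun 7, Jun 8, Jun 9, Jun 12, Jun 13, Jun 14, Jun 15, Jun 16, Jun 19, skipping weekends) brings us to Monday, 19 June 2028, which is the last day of the replacement period.

19 June 2028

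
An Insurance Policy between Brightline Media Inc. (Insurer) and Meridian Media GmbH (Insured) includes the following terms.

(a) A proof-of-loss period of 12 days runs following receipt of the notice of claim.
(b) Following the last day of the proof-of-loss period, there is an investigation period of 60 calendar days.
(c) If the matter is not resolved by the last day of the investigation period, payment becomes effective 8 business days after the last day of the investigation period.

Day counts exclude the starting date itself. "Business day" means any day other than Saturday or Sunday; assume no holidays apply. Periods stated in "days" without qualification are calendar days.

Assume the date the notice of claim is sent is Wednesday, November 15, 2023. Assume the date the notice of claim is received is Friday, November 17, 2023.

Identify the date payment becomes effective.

Adding 12 calendar days to November 17, 2023 gives November 29, 2023, which is the last day of the proof-of-loss period.
The last day of the investigation period: 60 calendar days after November 29, 2023 is January 28, 2024.
The date payment becomes effective: counting 8 business days from Sunday, January 28, 2024 (Jan 29, Jan 30, Jan 31, Feb 1, Feb 2, Feb 5, Feb 6, Feb 7, skipping weekends) reaches Wednesday, February 7, 2024.

February 7, 2024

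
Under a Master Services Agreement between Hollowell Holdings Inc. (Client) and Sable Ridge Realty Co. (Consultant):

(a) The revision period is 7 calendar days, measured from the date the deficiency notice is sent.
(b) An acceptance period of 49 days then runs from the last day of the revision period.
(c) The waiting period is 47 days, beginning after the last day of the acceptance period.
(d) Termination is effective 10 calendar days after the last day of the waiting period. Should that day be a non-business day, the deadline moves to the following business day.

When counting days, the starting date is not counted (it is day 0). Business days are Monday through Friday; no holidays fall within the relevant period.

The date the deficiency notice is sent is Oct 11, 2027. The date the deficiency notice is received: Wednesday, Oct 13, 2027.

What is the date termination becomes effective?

Feb 1, 2028

Adding 7 calendar days to Oct 11, 2027 gives Oct 18, 2027, which is the last day of the revision period.
The last day of the acceptance period: 49 calendar days after Oct 18, 2027 is Dec 6, 2027.
The last day of the waiting period: 47 calendar days after Dec 6, 2027 is Jan 22, 2028.
The date termination becomes effective: Jan 22, 2028 + 10 days = Feb 1, 2028. Feb 1, 2028 is a Tuesday, so no roll-forward applies.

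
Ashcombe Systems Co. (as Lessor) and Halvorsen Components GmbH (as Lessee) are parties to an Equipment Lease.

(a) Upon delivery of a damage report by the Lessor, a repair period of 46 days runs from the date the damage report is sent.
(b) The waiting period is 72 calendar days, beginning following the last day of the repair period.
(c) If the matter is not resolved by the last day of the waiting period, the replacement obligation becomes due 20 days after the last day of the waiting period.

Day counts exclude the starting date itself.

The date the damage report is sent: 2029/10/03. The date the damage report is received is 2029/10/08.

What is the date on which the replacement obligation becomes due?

2030/02/18

Adding 46 calendar days to 2029/10/03 gives 2029/11/18, which is the last day of the repair period.
The last day of the waiting period: 72 calendar days after 2029/11/18 is 2030/01/29.
The date on which the replacement obligation becomes due: 20 calendar days after 2030/01/29 is 2030/02/18.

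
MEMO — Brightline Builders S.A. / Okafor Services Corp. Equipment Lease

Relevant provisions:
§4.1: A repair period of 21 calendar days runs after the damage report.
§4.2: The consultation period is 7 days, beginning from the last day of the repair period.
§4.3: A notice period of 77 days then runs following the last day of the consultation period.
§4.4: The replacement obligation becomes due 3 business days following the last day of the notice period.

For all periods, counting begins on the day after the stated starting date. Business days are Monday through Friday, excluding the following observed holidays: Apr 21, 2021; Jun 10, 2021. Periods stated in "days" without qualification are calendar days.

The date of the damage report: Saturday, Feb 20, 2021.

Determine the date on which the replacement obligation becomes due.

Adding 21 calendar days to Feb 20, 2021 gives Mar 13, 2021, which is the last day of the repair period.
The last day of the consultation period: Mar 13, 2021 + 7 days = Mar 20, 2021.
The last day of the notice period: 77 calendar days after Mar 20, 2021 is Jun 5, 2021.
The date on which the replacement obligation becomes due: counting 3 business days from Saturday, Jun 5, 2021 (Jun 7, Jun 8, Jun 9, skipping weekends) reaches Wednesday, Jun 9, 2021.

Jun 9, 2021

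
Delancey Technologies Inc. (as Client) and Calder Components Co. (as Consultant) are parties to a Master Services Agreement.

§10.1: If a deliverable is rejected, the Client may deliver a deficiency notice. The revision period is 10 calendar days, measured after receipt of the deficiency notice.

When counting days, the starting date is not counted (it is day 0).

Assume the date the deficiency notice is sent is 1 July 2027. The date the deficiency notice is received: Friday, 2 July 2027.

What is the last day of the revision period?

The last day of the revision period: 2 July 2027 + 10 days = 12 July 2027.

12 July 2027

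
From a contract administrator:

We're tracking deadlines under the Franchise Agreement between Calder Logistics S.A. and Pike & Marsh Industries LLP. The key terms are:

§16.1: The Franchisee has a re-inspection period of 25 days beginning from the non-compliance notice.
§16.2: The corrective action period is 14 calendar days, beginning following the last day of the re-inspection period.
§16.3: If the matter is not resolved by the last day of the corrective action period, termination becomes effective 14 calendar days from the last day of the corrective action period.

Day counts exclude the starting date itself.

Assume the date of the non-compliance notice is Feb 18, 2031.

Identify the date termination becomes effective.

Apr 12, 2031

The last day of the re-inspection period: Feb 18, 2031 + 25 days = Mar 15, 2031.
The last day of the corrective action period: Mar 15, 2031 + 14 days = Mar 29, 2031.
Adding 14 calendar days to Mar 29, 2031 gives Apr 12, 2031, which is the date termination becomes effective.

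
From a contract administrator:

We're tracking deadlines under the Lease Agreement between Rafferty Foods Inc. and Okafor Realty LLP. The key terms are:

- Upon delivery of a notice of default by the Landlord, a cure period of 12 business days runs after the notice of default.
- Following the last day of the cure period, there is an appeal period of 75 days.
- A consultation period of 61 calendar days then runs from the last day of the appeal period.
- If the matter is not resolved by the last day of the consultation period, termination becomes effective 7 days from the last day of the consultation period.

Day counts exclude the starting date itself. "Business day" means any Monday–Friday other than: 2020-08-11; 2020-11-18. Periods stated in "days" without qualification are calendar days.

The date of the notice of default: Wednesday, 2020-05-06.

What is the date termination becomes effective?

The last day of the cure period: 12 business days after Wednesday, 2020-05-06, skipping weekends — May 7, May 8, May 11, May 12, …, May 20, May 21, May 22 — lands on Friday, 2020-05-22.
The last day of the appeal period: 2020-05-22 + 75 days = 2020-08-05.
Adding 61 calendar days to 2020-08-05 gives 2020-10-05, which is the last day of the consultation period.
The date termination becomes effective: 2020-10-05 + 7 days = 2020-10-12.

2020-10-12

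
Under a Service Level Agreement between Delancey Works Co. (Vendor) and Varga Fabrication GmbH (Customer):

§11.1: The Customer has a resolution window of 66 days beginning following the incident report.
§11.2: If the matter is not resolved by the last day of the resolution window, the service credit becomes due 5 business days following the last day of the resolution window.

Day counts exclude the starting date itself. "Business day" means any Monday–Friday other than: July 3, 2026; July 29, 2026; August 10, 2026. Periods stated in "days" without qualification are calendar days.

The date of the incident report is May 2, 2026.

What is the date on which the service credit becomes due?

The last day of the resolution window: May 2, 2026 + 66 days = July 7, 2026.
The date on which the service credit becomes due: counting 5 business days from Tuesday, July 7, 2026 (Jul 8, Jul 9, Jul 10, Jul 13, Jul 14, skipping weekends) reaches Tuesday, July 14, 2026.

July 14, 2026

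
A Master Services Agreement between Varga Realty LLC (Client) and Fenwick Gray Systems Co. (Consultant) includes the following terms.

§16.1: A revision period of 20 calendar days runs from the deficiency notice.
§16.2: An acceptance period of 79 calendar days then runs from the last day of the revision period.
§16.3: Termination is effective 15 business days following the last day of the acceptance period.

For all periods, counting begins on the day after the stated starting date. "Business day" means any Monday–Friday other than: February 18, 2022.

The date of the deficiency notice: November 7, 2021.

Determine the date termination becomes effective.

The last day of the revision period: November 7, 2021 + 20 days = November 27, 2021.
Adding 79 calendar days to November 27, 2021 gives February 14, 2022, which is the last day of the acceptance period.
From Monday, February 14, 2022, 15 business days (Feb 15, Feb 16, Feb 17, Feb 21, …, Mar 4, Mar 7, Mar 8, skipping weekends and the listed holiday on Feb 18) brings us to Tuesday, March 8, 2022, which is the date termination becomes effective.

March 8, 2022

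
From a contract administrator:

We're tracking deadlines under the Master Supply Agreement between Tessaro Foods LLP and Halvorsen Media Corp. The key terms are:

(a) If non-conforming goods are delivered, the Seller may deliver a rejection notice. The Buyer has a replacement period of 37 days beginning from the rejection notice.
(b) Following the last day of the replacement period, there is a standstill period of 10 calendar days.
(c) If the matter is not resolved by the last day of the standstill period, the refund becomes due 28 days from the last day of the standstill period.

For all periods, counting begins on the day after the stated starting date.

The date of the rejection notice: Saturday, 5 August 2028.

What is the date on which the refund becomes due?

The last day of the replacement period: 37 calendar days after 5 August 2028 is 11 September 2028.
The last day of the standstill period: 10 calendar days after 11 September 2028 is 21 September 2028.
The date on which the refund becomes due: 28 calendar days after 21 September 2028 is 19 October 2028.

19 October 2028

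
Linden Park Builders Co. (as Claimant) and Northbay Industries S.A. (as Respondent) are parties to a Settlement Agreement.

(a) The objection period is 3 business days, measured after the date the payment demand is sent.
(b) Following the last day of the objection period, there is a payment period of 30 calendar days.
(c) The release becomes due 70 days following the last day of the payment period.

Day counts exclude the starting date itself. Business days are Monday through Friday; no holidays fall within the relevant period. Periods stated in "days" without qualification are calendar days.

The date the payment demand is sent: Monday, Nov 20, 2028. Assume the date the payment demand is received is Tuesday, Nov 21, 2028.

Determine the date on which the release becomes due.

The last day of the objection period: counting 3 business days from Monday, Nov 20, 2028 (Nov 21, Nov 22, Nov 23, skipping weekends) reaches Thursday, Nov 23, 2028.
The last day of the payment period: Nov 23, 2028 + 30 days = Dec 23, 2028.
The date on which the release becomes due: Dec 23, 2028 + 70 days = Mar 3, 2029.

Mar 3, 2029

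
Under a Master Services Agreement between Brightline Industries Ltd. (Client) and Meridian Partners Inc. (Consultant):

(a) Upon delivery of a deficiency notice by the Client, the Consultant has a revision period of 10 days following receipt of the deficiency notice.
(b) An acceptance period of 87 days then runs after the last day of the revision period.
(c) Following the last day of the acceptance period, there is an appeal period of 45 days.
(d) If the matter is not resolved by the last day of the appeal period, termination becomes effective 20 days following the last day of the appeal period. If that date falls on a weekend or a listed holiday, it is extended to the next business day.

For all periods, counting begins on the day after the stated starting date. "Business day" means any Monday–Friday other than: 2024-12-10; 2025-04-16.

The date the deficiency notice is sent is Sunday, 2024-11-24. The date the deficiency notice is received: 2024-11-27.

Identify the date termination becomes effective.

2025-05-08

Adding 10 calendar days to 2024-11-27 gives 2024-12-07, which is the last day of the revision period.
The last day of the acceptance period: 2024-12-07 + 87 days = 2025-03-04.
The last day of the appeal period: 2025-03-04 + 45 days = 2025-04-18.
Adding 20 calendar days to 2025-04-18 gives 2025-05-08, which is the date termination becomes effective. 2025-05-08 is a Thursday and is not a listed holiday, so no roll-forward applies.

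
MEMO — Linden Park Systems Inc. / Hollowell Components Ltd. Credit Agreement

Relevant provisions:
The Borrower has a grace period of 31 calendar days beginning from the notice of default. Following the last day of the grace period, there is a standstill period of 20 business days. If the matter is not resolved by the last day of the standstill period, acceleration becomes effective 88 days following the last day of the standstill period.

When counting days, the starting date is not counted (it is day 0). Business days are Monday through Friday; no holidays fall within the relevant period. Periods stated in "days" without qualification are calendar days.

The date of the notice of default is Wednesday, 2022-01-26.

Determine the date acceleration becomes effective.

2022-06-21

The last day of the grace period: 2022-01-26 + 31 days = 2022-02-26.
The last day of the standstill period: 20 business days after Saturday, 2022-02-26, skipping weekends — Feb 28, Mar 1, Mar 2, Mar 3, …, Mar 23, Mar 24, Mar 25 — lands on Friday, 2022-03-25.
Adding 88 calendar days to 2022-03-25 gives 2022-06-21, which is the date acceleration becomes effective.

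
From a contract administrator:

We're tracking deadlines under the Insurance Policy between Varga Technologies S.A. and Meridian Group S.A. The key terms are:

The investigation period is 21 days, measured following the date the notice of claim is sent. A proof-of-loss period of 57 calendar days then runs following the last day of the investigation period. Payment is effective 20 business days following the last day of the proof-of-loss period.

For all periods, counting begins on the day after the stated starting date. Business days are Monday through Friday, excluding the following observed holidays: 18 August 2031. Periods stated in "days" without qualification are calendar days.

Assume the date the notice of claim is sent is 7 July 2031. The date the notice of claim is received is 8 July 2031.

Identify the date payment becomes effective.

21 October 2031

The last day of the investigation period: 7 July 2031 + 21 days = 28 July 2031.
Adding 57 calendar days to 28 July 2031 gives 23 September 2031, which is the last day of the proof-of-loss period.
The date payment becomes effective: counting 20 business days from Tuesday, 23 September 2031 (Sep 24, Sep 25, Sep 26, Sep 29, …, Oct 17, Oct 20, Oct 21, skipping weekends) reaches Tuesday, 21 October 2031.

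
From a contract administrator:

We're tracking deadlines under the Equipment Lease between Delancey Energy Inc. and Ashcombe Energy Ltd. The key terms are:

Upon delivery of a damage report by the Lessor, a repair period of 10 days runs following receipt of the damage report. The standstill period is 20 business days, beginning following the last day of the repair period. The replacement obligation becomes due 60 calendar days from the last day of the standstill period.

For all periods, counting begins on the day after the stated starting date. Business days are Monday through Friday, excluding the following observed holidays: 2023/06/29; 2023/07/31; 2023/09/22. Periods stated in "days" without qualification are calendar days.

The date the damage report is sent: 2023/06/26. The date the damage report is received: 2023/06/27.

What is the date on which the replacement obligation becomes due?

The last day of the repair period: 2023/06/27 + 10 days = 2023/07/07.
From Friday, 2023/07/07, 20 business days (Jul 10, Jul 11, Jul 12, Jul 13, …, Aug 3, Aug 4, Aug 7, skipping weekends and the listed holiday on Jul 31) brings us to Monday, 2023/08/07, which is the last day of the standstill period.
Adding 60 calendar days to 2023/08/07 gives 2023/10/06, which is the date on which the replacement obligation becomes due.

2023/10/06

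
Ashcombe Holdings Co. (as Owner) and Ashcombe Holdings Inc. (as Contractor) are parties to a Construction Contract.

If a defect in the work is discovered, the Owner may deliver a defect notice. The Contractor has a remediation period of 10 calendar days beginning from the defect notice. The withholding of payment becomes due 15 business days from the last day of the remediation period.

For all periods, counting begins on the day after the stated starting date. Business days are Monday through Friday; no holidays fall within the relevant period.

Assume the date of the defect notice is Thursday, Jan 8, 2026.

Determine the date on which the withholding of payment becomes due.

The last day of the remediation period: Jan 8, 2026 + 10 days = Jan 18, 2026.
The date on which the withholding of payment becomes due: 15 business days after Sunday, Jan 18, 2026, skipping weekends — Jan 19, Jan 20, Jan 21, Jan 22, …, Feb 4, Feb 5, Feb 6 — lands on Friday, Feb 6, 2026.

Feb 6, 2026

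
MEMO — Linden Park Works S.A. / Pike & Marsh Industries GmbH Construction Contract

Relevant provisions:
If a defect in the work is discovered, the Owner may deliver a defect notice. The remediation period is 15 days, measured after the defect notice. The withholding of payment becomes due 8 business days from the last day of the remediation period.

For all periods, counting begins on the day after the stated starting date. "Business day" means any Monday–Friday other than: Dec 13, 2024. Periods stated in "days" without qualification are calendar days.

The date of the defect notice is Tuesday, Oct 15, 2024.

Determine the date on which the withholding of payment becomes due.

Nov 11, 2024

The last day of the remediation period: Oct 15, 2024 + 15 days = Oct 30, 2024.
The date on which the withholding of payment becomes due: counting 8 business days from Wednesday, Oct 30, 2024 (Oct 31, Nov 1, Nov 4, Nov 5, Nov 6, Nov 7, Nov 8, Nov 11, skipping weekends) reaches Monday, Nov 11, 2024.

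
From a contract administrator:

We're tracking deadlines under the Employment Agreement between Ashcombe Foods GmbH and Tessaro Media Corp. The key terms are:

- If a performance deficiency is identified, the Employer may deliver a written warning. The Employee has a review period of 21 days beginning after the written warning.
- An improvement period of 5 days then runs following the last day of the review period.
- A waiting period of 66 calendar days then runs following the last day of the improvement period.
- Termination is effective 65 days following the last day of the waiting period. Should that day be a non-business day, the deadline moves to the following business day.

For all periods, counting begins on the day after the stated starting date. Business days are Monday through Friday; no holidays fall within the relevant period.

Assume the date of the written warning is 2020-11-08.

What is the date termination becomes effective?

Adding 21 calendar days to 2020-11-08 gives 2020-11-29, which is the last day of the review period.
The last day of the improvement period: 2020-11-29 + 5 days = 2020-12-04.
The last day of the waiting period: 66 calendar days after 2020-12-04 is 2021-02-08.
Adding 65 calendar days to 2021-02-08 gives 2021-04-14, which is the date termination becomes effective. 2021-04-14 is a Wednesday, so no roll-forward applies.

2021-04-14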